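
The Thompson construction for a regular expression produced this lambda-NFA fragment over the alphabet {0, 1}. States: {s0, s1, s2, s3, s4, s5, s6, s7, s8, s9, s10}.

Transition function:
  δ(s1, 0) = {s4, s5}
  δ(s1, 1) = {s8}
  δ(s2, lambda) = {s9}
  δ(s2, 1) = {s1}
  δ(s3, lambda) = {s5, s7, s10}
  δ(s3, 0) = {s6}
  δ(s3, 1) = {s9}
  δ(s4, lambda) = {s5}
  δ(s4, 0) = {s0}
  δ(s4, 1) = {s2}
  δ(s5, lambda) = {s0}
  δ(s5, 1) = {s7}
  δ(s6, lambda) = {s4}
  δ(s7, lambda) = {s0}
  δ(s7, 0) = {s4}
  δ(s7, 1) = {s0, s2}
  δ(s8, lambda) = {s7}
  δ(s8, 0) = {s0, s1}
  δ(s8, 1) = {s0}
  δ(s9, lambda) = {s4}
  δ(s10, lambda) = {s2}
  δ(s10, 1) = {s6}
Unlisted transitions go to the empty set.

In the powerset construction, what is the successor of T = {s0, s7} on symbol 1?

s7 on 1 → {s0, s2}.
No 1-transition from s0.
Union after reading 1: {s0, s2}.
Now take the lambda-closure:
From s2 via lambda: add s9.
From s9 via lambda: add s4.
From s4 via lambda: add s5.
No new states can be added; the closed set is {s0, s2, s4, s5, s9}.

{s0, s2, s4, s5, s9}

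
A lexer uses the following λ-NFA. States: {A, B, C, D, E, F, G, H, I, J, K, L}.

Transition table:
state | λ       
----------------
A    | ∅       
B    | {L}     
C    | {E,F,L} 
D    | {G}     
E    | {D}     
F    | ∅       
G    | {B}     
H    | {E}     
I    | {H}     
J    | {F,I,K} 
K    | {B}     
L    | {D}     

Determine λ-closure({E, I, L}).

Start with {E, I, L}.
From E via λ: add D.
From I via λ: add H.
From D via λ: add G.
From G via λ: add B.
No new states can be added; the closed set is {B, D, E, G, H, I, L}.

{B, D, E, G, H, I, L}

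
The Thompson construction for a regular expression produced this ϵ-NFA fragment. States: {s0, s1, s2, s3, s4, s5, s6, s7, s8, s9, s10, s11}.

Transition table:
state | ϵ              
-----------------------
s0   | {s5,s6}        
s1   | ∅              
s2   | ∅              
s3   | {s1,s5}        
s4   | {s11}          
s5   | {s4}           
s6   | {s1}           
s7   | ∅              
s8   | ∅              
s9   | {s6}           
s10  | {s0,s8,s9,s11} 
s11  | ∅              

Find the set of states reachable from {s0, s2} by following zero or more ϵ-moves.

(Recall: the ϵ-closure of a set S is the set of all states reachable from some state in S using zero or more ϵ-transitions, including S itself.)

{s0, s1, s2, s4, s5, s6, s11}

Start with {s0, s2}.
From s0 via ϵ: add s5, s6.
From s5 via ϵ: add s4.
From s6 via ϵ: add s1.
From s4 via ϵ: add s11.
No new states can be added; the closed set is {s0, s1, s2, s4, s5, s6, s11}.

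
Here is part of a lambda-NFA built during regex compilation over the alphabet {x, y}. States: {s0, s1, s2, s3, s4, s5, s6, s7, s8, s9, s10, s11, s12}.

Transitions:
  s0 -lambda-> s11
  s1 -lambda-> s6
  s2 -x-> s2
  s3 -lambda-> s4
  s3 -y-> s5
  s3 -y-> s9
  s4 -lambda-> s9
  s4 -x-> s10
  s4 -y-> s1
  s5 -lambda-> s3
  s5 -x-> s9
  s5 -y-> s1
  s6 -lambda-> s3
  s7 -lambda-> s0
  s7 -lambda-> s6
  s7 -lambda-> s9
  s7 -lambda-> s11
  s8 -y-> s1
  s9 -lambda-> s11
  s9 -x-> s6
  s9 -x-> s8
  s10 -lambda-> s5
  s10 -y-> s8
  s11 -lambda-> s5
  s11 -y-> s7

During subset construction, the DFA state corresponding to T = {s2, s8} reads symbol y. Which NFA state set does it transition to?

s8 on y → {s1}.
No y-transition from s2.
Union after reading y: {s1}.
Now take the lambda-closure:
From s1 via lambda: add s6.
From s6 via lambda: add s3.
From s3 via lambda: add s4.
From s4 via lambda: add s9.
From s9 via lambda: add s11.
From s11 via lambda: add s5.
No new states can be added; the closed set is {s1, s3, s4, s5, s6, s9, s11}.

{s1, s3, s4, s5, s6, s9, s11}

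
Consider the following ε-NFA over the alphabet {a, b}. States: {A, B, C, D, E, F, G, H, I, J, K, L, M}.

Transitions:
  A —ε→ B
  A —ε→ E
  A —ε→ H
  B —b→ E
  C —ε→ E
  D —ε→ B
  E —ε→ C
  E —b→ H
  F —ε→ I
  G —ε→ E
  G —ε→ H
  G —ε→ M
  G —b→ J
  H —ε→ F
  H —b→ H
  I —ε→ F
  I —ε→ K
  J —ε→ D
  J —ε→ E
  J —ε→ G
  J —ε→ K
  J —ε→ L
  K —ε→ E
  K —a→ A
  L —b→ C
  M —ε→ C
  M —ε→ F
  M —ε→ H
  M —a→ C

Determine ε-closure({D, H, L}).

{B, C, D, E, F, H, I, K, L}

Start with {D, H, L}.
From D via ε: add B.
From H via ε: add F.
From F via ε: add I.
From I via ε: add K.
From K via ε: add E.
From E via ε: add C.
No new states can be added; the closed set is {B, C, D, E, F, H, I, K, L}.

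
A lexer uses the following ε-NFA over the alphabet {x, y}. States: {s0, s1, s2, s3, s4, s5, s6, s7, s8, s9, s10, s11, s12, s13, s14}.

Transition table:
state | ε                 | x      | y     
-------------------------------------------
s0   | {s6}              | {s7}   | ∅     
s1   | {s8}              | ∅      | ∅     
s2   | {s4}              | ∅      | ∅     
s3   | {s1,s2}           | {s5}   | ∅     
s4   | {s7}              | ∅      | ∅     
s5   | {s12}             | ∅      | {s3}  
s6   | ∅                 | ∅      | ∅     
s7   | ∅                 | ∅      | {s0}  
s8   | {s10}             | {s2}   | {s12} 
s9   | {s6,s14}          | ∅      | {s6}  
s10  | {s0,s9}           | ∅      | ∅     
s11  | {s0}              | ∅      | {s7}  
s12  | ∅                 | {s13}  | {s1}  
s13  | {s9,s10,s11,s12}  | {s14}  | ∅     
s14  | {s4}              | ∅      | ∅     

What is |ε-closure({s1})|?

Start with {s1}.
From s1 via ε: add s8.
From s8 via ε: add s10.
From s10 via ε: add s0, s9.
From s0 via ε: add s6.
From s9 via ε: add s14.
From s14 via ε: add s4.
From s4 via ε: add s7.
ε-closure = {s0, s1, s4, s6, s7, s8, s9, s10, s14}, which has 9 states.

9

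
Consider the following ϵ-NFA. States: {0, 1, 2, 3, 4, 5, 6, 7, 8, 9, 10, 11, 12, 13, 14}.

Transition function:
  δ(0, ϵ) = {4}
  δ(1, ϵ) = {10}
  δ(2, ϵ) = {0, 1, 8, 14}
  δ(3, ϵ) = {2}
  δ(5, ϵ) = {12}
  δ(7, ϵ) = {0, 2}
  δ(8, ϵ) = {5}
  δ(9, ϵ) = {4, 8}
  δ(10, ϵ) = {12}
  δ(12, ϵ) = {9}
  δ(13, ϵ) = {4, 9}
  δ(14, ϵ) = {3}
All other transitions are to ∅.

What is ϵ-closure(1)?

{1, 4, 5, 8, 9, 10, 12}

Start with {1}.
From 1 via ϵ: add 10.
From 10 via ϵ: add 12.
From 12 via ϵ: add 9.
From 9 via ϵ: add 4, 8.
From 8 via ϵ: add 5.
No new states can be added; the closed set is {1, 4, 5, 8, 9, 10, 12}.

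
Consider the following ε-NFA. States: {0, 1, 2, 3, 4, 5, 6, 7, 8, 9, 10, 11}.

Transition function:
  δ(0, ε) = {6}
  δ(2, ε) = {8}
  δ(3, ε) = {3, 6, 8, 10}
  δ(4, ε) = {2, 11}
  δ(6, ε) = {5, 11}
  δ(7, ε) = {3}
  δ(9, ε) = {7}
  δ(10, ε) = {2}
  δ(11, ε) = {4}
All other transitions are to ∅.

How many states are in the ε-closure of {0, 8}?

7

Start with {0, 8}.
From 0 via ε: add 6.
From 6 via ε: add 5, 11.
From 11 via ε: add 4.
From 4 via ε: add 2.
ε-closure = {0, 2, 4, 5, 6, 8, 11}, which has 7 states.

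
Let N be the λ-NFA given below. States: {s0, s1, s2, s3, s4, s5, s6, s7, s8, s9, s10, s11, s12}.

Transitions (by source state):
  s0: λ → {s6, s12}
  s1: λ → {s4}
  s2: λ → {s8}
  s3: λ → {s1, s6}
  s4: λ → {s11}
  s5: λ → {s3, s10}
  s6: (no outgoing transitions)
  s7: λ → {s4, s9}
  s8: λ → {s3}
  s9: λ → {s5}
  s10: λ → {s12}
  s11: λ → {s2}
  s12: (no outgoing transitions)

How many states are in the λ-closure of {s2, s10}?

Start with {s2, s10}.
From s2 via λ: add s8.
From s10 via λ: add s12.
From s8 via λ: add s3.
From s3 via λ: add s1, s6.
From s1 via λ: add s4.
From s4 via λ: add s11.
λ-closure = {s1, s2, s3, s4, s6, s8, s10, s11, s12}, which has 9 states.

9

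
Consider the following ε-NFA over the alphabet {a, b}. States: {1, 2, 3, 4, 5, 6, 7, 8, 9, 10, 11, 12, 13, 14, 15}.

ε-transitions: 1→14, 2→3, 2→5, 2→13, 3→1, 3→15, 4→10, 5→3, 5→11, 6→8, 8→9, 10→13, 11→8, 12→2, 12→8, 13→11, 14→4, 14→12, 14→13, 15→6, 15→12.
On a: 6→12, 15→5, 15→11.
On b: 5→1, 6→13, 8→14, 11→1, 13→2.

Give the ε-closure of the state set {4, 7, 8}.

{4, 7, 8, 9, 10, 11, 13}

Start with {4, 7, 8}.
From 4 via ε: add 10.
From 8 via ε: add 9.
From 10 via ε: add 13.
From 13 via ε: add 11.
No new states can be added; the closed set is {4, 7, 8, 9, 10, 11, 13}.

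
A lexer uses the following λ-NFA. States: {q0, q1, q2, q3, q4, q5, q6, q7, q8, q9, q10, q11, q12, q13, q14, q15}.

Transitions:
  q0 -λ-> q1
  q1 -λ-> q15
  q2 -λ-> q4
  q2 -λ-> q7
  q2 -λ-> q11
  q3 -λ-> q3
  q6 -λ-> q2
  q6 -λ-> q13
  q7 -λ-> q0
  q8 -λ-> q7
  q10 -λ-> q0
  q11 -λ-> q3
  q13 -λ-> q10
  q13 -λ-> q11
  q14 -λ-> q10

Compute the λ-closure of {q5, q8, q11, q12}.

Start with {q5, q8, q11, q12}.
From q8 via λ: add q7.
From q11 via λ: add q3.
From q7 via λ: add q0.
From q0 via λ: add q1.
From q1 via λ: add q15.
No new states can be added; the closed set is {q0, q1, q3, q5, q7, q8, q11, q12, q15}.

{q0, q1, q3, q5, q7, q8, q11, q12, q15}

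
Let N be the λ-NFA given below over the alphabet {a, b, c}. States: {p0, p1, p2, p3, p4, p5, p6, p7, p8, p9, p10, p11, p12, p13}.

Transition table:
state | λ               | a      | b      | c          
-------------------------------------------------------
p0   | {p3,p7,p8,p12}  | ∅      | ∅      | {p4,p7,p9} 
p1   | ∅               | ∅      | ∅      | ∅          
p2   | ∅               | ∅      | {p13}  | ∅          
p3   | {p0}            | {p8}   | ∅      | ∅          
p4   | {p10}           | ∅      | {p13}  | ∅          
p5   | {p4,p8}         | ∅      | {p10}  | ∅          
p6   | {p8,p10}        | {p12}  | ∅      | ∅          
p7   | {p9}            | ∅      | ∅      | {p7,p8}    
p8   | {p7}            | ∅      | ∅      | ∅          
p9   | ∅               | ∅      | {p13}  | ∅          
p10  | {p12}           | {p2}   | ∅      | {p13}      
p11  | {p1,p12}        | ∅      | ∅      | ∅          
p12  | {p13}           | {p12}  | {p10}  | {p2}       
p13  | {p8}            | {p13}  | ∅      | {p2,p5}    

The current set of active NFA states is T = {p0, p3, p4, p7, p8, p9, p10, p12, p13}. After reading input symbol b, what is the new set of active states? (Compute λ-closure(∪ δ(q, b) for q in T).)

p4 on b → {p13}.
p9 on b → {p13}.
p12 on b → {p10}.
No b-transition from p0, p3, p7, p8, p10, p13.
Union after reading b: {p10, p13}.
Now take the λ-closure:
From p10 via λ: add p12.
From p13 via λ: add p8.
From p8 via λ: add p7.
From p7 via λ: add p9.
No new states can be added; the closed set is {p7, p8, p9, p10, p12, p13}.

{p7, p8, p9, p10, p12, p13}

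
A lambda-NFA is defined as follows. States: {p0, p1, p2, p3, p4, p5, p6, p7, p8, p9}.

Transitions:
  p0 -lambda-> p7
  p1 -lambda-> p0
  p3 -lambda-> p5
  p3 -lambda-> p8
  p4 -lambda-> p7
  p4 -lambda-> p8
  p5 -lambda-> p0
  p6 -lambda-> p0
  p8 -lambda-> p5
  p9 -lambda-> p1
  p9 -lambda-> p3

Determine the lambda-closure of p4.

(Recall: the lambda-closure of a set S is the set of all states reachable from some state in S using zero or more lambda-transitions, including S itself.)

Start with {p4}.
From p4 via lambda: add p7, p8.
From p8 via lambda: add p5.
From p5 via lambda: add p0.
No new states can be added; the closed set is {p0, p4, p5, p7, p8}.

{p0, p4, p5, p7, p8}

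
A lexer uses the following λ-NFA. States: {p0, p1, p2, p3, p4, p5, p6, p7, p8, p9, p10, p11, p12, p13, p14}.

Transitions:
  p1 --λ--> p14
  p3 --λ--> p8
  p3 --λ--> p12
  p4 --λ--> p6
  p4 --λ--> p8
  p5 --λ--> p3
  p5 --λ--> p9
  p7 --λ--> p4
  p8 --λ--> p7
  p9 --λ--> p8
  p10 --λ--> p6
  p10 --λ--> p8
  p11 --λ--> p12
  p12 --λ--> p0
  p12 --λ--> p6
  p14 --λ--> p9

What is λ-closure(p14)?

Start with {p14}.
From p14 via λ: add p9.
From p9 via λ: add p8.
From p8 via λ: add p7.
From p7 via λ: add p4.
From p4 via λ: add p6.
No new states can be added; the closed set is {p4, p6, p7, p8, p9, p14}.

{p4, p6, p7, p8, p9, p14}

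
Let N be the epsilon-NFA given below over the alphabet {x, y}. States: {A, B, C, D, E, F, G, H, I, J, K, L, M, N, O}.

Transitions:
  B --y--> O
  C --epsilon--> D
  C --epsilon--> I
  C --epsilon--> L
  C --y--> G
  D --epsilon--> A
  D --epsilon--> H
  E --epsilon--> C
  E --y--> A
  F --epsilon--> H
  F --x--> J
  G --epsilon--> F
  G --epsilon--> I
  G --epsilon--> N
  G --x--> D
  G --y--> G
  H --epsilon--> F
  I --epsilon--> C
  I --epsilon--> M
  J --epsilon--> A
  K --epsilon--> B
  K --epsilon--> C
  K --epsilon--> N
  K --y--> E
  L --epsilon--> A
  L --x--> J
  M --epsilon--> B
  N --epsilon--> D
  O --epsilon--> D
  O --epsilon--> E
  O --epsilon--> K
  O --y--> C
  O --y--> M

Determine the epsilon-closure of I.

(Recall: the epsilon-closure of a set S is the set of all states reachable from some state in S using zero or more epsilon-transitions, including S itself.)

Start with {I}.
From I via epsilon: add C, M.
From C via epsilon: add D, L.
From M via epsilon: add B.
From D via epsilon: add A, H.
From H via epsilon: add F.
No new states can be added; the closed set is {A, B, C, D, F, H, I, L, M}.

{A, B, C, D, F, H, I, L, M}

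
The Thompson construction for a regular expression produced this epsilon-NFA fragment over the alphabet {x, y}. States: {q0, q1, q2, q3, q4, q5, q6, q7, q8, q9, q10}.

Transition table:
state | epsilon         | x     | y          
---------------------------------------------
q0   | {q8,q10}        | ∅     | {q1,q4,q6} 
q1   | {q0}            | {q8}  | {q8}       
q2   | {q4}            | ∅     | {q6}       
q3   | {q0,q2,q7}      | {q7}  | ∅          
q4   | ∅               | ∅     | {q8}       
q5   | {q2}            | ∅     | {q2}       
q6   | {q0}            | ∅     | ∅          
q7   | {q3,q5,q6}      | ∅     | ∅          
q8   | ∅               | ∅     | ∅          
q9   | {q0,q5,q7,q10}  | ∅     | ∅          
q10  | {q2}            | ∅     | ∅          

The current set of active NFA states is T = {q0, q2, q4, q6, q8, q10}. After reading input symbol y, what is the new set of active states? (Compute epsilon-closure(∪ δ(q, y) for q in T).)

q0 on y → {q1, q4, q6}.
q2 on y → {q6}.
q4 on y → {q8}.
No y-transition from q6, q8, q10.
Union after reading y: {q1, q4, q6, q8}.
Now take the epsilon-closure:
From q1 via epsilon: add q0.
From q0 via epsilon: add q10.
From q10 via epsilon: add q2.
No new states can be added; the closed set is {q0, q1, q2, q4, q6, q8, q10}.

{q0, q1, q2, q4, q6, q8, q10}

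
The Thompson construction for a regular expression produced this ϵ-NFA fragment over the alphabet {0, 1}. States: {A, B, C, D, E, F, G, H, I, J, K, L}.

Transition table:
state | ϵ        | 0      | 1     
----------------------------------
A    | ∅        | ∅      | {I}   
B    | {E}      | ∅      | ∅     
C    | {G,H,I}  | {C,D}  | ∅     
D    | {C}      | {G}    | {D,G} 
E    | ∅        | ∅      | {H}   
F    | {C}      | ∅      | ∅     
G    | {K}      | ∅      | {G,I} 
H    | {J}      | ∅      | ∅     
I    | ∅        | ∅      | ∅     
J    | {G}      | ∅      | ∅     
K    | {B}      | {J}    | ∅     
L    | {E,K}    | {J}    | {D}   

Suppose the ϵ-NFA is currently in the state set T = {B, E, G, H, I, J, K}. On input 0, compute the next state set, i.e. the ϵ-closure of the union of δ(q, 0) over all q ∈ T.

K on 0 → {J}.
No 0-transition from B, E, G, H, I, J.
Union after reading 0: {J}.
Now take the ϵ-closure:
From J via ϵ: add G.
From G via ϵ: add K.
From K via ϵ: add B.
From B via ϵ: add E.
No new states can be added; the closed set is {B, E, G, J, K}.

{B, E, G, J, K}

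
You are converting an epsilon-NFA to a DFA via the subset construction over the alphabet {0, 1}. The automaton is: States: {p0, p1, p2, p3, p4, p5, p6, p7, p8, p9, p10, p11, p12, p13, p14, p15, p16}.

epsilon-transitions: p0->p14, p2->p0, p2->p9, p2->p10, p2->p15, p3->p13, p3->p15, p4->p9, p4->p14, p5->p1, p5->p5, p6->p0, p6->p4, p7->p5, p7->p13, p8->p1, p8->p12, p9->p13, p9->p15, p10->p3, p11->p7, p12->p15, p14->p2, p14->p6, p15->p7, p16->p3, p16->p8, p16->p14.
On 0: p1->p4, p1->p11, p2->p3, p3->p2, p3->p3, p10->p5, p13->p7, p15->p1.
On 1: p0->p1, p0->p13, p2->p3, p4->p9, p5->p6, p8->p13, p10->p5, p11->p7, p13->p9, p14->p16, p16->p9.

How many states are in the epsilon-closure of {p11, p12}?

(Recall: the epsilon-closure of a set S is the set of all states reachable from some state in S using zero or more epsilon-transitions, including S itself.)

7

Start with {p11, p12}.
From p11 via epsilon: add p7.
From p12 via epsilon: add p15.
From p7 via epsilon: add p5, p13.
From p5 via epsilon: add p1.
epsilon-closure = {p1, p5, p7, p11, p12, p13, p15}, which has 7 states.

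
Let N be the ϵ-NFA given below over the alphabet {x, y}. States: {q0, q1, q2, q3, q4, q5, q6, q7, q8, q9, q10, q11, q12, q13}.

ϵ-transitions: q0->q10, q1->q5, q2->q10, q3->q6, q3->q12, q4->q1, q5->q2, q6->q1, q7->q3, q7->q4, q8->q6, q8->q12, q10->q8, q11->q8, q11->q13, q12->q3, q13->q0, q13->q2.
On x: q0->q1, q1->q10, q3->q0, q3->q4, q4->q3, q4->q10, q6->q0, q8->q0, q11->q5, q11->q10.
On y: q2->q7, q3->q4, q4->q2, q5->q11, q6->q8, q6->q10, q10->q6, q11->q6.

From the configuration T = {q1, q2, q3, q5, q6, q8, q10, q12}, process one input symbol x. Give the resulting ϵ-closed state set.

{q0, q1, q2, q3, q4, q5, q6, q8, q10, q12}

q1 on x → {q10}.
q3 on x → {q0, q4}.
q6 on x → {q0}.
q8 on x → {q0}.
No x-transition from q2, q5, q10, q12.
Union after reading x: {q0, q4, q10}.
Now take the ϵ-closure:
From q4 via ϵ: add q1.
From q10 via ϵ: add q8.
From q1 via ϵ: add q5.
From q8 via ϵ: add q6, q12.
From q5 via ϵ: add q2.
From q12 via ϵ: add q3.
No new states can be added; the closed set is {q0, q1, q2, q3, q4, q5, q6, q8, q10, q12}.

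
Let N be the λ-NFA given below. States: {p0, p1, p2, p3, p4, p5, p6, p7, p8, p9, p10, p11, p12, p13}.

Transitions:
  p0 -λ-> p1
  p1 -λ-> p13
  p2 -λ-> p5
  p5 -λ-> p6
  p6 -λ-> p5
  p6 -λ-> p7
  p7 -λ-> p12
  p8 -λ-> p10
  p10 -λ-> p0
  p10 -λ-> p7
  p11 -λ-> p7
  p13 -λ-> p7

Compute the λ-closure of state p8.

Start with {p8}.
From p8 via λ: add p10.
From p10 via λ: add p0, p7.
From p0 via λ: add p1.
From p7 via λ: add p12.
From p1 via λ: add p13.
No new states can be added; the closed set is {p0, p1, p7, p8, p10, p12, p13}.

{p0, p1, p7, p8, p10, p12, p13}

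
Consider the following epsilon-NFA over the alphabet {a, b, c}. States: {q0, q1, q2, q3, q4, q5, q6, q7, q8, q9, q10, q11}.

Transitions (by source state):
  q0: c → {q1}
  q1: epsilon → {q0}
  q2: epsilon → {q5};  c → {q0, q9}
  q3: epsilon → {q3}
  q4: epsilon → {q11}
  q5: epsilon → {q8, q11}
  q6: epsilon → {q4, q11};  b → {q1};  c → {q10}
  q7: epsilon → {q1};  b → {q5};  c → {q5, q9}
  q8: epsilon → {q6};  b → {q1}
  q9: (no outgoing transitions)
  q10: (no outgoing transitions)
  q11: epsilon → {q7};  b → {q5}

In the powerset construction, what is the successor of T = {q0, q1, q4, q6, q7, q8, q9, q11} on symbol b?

q6 on b → {q1}.
q7 on b → {q5}.
q8 on b → {q1}.
q11 on b → {q5}.
No b-transition from q0, q1, q4, q9.
Union after reading b: {q1, q5}.
Now take the epsilon-closure:
From q1 via epsilon: add q0.
From q5 via epsilon: add q8, q11.
From q8 via epsilon: add q6.
From q11 via epsilon: add q7.
From q6 via epsilon: add q4.
No new states can be added; the closed set is {q0, q1, q4, q5, q6, q7, q8, q11}.

{q0, q1, q4, q5, q6, q7, q8, q11}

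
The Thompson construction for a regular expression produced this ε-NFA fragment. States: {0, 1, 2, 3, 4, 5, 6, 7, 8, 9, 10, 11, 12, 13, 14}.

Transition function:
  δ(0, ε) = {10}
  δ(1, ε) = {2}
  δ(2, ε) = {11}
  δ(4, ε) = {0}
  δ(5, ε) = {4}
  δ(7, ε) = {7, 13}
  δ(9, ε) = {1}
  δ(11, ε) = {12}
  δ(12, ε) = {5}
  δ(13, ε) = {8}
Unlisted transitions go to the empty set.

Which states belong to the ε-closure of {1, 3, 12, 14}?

Start with {1, 3, 12, 14}.
From 1 via ε: add 2.
From 12 via ε: add 5.
From 2 via ε: add 11.
From 5 via ε: add 4.
From 4 via ε: add 0.
From 0 via ε: add 10.
No new states can be added; the closed set is {0, 1, 2, 3, 4, 5, 10, 11, 12, 14}.

{0, 1, 2, 3, 4, 5, 10, 11, 12, 14}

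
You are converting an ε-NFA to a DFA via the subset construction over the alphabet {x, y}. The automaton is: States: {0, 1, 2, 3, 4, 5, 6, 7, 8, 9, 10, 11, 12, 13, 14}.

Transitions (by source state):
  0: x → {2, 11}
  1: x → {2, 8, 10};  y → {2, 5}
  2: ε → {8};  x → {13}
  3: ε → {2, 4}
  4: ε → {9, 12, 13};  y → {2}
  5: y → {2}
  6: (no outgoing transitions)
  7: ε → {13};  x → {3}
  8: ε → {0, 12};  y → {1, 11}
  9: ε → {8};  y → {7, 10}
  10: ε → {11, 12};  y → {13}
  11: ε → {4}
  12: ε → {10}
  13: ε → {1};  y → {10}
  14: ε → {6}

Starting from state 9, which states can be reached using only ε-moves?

{0, 1, 4, 8, 9, 10, 11, 12, 13}

Start with {9}.
From 9 via ε: add 8.
From 8 via ε: add 0, 12.
From 12 via ε: add 10.
From 10 via ε: add 11.
From 11 via ε: add 4.
From 4 via ε: add 13.
From 13 via ε: add 1.
No new states can be added; the closed set is {0, 1, 4, 8, 9, 10, 11, 12, 13}.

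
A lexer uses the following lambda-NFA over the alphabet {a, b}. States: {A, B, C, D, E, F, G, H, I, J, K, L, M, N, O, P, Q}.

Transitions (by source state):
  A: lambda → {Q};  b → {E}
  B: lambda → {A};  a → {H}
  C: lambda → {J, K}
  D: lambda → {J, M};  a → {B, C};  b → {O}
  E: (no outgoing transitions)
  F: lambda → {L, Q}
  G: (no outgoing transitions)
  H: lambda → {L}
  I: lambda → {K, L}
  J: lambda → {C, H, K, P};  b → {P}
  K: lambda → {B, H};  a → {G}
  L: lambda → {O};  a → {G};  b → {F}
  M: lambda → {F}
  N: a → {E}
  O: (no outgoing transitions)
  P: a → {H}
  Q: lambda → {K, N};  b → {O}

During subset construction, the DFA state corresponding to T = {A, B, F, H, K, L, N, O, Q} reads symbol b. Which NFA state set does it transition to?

A on b → {E}.
L on b → {F}.
Q on b → {O}.
No b-transition from B, F, H, K, N, O.
Union after reading b: {E, F, O}.
Now take the lambda-closure:
From F via lambda: add L, Q.
From Q via lambda: add K, N.
From K via lambda: add B, H.
From B via lambda: add A.
No new states can be added; the closed set is {A, B, E, F, H, K, L, N, O, Q}.

{A, B, E, F, H, K, L, N, O, Q}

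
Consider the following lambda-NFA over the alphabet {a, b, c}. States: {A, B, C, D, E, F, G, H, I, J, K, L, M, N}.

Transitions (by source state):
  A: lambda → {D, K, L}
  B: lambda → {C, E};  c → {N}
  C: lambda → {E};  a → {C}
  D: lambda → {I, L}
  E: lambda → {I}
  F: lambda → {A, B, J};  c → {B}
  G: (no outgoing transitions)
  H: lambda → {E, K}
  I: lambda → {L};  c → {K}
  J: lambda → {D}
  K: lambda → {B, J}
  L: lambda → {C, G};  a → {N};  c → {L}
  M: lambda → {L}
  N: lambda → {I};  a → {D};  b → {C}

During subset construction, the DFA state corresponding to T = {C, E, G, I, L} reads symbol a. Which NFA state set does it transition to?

{C, E, G, I, L, N}

C on a → {C}.
L on a → {N}.
No a-transition from E, G, I.
Union after reading a: {C, N}.
Now take the lambda-closure:
From C via lambda: add E.
From N via lambda: add I.
From I via lambda: add L.
From L via lambda: add G.
No new states can be added; the closed set is {C, E, G, I, L, N}.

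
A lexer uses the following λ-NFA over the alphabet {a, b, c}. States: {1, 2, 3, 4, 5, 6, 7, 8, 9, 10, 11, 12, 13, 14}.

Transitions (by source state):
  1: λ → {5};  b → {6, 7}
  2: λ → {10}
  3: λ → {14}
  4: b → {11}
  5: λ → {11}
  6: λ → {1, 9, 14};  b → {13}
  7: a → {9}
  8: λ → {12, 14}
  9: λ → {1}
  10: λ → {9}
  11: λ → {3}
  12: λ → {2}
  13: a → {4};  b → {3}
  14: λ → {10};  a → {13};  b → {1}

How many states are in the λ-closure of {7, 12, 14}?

Start with {7, 12, 14}.
From 12 via λ: add 2.
From 14 via λ: add 10.
From 10 via λ: add 9.
From 9 via λ: add 1.
From 1 via λ: add 5.
From 5 via λ: add 11.
From 11 via λ: add 3.
λ-closure = {1, 2, 3, 5, 7, 9, 10, 11, 12, 14}, which has 10 states.

10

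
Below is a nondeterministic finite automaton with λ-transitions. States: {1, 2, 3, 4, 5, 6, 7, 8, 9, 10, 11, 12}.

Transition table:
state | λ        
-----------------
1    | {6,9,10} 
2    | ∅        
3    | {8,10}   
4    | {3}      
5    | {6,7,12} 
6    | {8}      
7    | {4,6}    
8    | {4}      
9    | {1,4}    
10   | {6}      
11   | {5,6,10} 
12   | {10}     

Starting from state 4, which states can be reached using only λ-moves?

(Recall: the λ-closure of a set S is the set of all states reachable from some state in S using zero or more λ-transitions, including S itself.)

{3, 4, 6, 8, 10}

Start with {4}.
From 4 via λ: add 3.
From 3 via λ: add 8, 10.
From 10 via λ: add 6.
No new states can be added; the closed set is {3, 4, 6, 8, 10}.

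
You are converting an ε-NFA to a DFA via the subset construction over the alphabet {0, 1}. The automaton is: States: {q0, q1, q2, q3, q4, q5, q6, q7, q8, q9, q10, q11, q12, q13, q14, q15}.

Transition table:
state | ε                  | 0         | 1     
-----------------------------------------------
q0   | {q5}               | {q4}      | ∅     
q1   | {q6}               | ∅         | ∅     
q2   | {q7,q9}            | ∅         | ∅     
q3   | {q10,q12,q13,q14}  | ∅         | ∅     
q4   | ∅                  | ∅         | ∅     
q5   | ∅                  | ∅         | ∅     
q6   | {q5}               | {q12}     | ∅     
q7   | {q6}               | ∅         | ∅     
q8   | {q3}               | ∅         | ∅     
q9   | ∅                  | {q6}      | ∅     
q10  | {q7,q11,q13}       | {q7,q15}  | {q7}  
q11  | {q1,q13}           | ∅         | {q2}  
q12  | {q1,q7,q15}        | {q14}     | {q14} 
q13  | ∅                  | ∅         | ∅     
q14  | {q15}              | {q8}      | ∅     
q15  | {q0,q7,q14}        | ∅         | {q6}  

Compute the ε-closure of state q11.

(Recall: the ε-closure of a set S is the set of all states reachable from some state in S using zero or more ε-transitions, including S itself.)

Start with {q11}.
From q11 via ε: add q1, q13.
From q1 via ε: add q6.
From q6 via ε: add q5.
No new states can be added; the closed set is {q1, q5, q6, q11, q13}.

{q1, q5, q6, q11, q13}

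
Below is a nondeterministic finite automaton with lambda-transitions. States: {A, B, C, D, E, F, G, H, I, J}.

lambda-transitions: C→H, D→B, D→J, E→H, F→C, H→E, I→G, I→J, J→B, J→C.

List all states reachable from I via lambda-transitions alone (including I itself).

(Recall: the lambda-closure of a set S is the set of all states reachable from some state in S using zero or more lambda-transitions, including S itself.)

Start with {I}.
From I via lambda: add G, J.
From J via lambda: add B, C.
From C via lambda: add H.
From H via lambda: add E.
No new states can be added; the closed set is {B, C, E, G, H, I, J}.

{B, C, E, G, H, I, J}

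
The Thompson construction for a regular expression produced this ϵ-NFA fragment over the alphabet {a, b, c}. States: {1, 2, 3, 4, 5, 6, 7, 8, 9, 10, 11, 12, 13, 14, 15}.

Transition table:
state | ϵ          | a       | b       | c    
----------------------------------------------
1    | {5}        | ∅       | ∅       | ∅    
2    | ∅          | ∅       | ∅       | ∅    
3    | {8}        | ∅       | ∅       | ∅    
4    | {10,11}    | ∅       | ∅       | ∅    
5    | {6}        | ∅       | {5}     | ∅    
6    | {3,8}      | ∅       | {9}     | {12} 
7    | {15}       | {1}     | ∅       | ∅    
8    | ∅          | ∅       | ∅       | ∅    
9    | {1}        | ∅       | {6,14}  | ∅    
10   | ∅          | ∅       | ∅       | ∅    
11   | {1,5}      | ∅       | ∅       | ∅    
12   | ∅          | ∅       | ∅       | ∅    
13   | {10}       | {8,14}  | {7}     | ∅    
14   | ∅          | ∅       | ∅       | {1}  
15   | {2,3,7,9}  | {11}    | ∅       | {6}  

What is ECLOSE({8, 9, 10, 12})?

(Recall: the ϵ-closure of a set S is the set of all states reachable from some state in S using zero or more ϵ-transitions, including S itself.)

{1, 3, 5, 6, 8, 9, 10, 12}

Start with {8, 9, 10, 12}.
From 9 via ϵ: add 1.
From 1 via ϵ: add 5.
From 5 via ϵ: add 6.
From 6 via ϵ: add 3.
No new states can be added; the closed set is {1, 3, 5, 6, 8, 9, 10, 12}.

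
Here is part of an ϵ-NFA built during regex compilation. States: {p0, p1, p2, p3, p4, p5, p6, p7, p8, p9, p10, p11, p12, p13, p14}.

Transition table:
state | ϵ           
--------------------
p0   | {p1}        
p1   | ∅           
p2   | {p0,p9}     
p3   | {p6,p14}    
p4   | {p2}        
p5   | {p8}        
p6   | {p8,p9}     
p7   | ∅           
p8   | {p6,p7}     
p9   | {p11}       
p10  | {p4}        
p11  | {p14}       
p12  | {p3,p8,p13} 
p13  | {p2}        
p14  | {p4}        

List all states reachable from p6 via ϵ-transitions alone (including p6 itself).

Start with {p6}.
From p6 via ϵ: add p8, p9.
From p8 via ϵ: add p7.
From p9 via ϵ: add p11.
From p11 via ϵ: add p14.
From p14 via ϵ: add p4.
From p4 via ϵ: add p2.
From p2 via ϵ: add p0.
From p0 via ϵ: add p1.
No new states can be added; the closed set is {p0, p1, p2, p4, p6, p7, p8, p9, p11, p14}.

{p0, p1, p2, p4, p6, p7, p8, p9, p11, p14}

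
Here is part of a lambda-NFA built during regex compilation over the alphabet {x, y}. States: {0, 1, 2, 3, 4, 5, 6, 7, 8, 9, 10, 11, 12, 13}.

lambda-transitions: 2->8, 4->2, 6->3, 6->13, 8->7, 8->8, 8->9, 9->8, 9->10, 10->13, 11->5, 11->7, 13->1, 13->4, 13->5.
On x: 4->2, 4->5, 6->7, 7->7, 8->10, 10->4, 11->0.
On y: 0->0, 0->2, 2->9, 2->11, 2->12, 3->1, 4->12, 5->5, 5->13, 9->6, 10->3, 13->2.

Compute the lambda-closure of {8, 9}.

Start with {8, 9}.
From 8 via lambda: add 7.
From 9 via lambda: add 10.
From 10 via lambda: add 13.
From 13 via lambda: add 1, 4, 5.
From 4 via lambda: add 2.
No new states can be added; the closed set is {1, 2, 4, 5, 7, 8, 9, 10, 13}.

{1, 2, 4, 5, 7, 8, 9, 10, 13}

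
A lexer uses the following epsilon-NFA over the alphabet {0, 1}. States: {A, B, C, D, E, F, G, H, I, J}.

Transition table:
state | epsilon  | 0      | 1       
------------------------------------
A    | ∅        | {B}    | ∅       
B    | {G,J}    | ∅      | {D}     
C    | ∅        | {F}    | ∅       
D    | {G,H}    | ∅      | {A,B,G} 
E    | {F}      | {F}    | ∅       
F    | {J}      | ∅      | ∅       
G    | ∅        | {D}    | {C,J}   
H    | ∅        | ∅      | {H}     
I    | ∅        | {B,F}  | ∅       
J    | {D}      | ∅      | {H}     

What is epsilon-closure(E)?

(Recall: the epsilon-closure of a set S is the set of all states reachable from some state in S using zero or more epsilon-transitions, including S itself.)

Start with {E}.
From E via epsilon: add F.
From F via epsilon: add J.
From J via epsilon: add D.
From D via epsilon: add G, H.
No new states can be added; the closed set is {D, E, F, G, H, J}.

{D, E, F, G, H, J}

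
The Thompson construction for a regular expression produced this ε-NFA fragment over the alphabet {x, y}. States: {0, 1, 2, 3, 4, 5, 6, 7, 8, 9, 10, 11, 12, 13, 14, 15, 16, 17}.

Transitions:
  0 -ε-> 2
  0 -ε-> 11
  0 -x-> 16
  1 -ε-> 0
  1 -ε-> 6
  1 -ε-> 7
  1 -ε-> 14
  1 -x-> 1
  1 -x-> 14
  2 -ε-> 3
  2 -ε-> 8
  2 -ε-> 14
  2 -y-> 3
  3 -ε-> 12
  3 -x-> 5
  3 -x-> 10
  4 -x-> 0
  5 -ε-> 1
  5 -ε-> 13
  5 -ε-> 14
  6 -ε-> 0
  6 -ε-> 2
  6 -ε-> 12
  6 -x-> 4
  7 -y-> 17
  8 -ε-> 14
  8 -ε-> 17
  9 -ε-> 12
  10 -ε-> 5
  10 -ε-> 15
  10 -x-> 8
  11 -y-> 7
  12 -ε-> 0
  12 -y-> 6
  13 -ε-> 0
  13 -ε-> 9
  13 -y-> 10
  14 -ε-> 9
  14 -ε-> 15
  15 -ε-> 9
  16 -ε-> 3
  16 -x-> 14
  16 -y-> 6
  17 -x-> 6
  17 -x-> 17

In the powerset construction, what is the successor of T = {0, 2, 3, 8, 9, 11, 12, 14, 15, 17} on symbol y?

{0, 2, 3, 6, 7, 8, 9, 11, 12, 14, 15, 17}

2 on y → {3}.
11 on y → {7}.
12 on y → {6}.
No y-transition from 0, 3, 8, 9, 14, 15, 17.
Union after reading y: {3, 6, 7}.
Now take the ε-closure:
From 3 via ε: add 12.
From 6 via ε: add 0, 2.
From 0 via ε: add 11.
From 2 via ε: add 8, 14.
From 8 via ε: add 17.
From 14 via ε: add 9, 15.
No new states can be added; the closed set is {0, 2, 3, 6, 7, 8, 9, 11, 12, 14, 15, 17}.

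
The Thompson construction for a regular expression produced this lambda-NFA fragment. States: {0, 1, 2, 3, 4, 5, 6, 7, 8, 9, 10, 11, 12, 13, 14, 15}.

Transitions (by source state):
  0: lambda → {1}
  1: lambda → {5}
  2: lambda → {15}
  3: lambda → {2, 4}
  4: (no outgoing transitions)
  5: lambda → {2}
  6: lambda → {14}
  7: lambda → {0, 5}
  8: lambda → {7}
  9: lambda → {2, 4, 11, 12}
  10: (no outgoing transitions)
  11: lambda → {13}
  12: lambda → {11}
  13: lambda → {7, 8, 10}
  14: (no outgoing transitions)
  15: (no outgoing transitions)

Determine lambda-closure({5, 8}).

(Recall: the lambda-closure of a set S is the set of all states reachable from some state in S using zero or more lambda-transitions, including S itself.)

{0, 1, 2, 5, 7, 8, 15}

Start with {5, 8}.
From 5 via lambda: add 2.
From 8 via lambda: add 7.
From 2 via lambda: add 15.
From 7 via lambda: add 0.
From 0 via lambda: add 1.
No new states can be added; the closed set is {0, 1, 2, 5, 7, 8, 15}.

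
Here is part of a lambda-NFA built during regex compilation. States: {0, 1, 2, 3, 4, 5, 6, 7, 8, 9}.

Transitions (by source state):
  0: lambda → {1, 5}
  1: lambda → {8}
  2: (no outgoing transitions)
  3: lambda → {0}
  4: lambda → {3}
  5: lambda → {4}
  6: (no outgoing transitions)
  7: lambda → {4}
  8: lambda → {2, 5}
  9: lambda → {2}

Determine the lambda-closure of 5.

{0, 1, 2, 3, 4, 5, 8}

Start with {5}.
From 5 via lambda: add 4.
From 4 via lambda: add 3.
From 3 via lambda: add 0.
From 0 via lambda: add 1.
From 1 via lambda: add 8.
From 8 via lambda: add 2.
No new states can be added; the closed set is {0, 1, 2, 3, 4, 5, 8}.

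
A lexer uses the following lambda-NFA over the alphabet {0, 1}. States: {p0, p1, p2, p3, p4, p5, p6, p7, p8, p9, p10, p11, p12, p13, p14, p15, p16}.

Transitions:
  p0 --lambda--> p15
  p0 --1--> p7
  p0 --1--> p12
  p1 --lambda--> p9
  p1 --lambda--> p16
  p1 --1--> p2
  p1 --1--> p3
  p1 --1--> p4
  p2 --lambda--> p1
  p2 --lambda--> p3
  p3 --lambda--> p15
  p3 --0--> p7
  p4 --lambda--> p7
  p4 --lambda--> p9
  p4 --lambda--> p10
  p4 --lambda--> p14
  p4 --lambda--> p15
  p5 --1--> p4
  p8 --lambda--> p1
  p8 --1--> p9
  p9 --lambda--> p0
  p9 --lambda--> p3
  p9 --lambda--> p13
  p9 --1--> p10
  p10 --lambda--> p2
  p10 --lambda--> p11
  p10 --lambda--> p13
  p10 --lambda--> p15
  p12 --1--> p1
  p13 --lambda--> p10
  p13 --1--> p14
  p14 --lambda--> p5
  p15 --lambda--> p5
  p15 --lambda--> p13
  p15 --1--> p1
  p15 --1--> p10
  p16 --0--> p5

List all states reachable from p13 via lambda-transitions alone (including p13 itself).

{p0, p1, p2, p3, p5, p9, p10, p11, p13, p15, p16}

Start with {p13}.
From p13 via lambda: add p10.
From p10 via lambda: add p2, p11, p15.
From p2 via lambda: add p1, p3.
From p15 via lambda: add p5.
From p1 via lambda: add p9, p16.
From p9 via lambda: add p0.
No new states can be added; the closed set is {p0, p1, p2, p3, p5, p9, p10, p11, p13, p15, p16}.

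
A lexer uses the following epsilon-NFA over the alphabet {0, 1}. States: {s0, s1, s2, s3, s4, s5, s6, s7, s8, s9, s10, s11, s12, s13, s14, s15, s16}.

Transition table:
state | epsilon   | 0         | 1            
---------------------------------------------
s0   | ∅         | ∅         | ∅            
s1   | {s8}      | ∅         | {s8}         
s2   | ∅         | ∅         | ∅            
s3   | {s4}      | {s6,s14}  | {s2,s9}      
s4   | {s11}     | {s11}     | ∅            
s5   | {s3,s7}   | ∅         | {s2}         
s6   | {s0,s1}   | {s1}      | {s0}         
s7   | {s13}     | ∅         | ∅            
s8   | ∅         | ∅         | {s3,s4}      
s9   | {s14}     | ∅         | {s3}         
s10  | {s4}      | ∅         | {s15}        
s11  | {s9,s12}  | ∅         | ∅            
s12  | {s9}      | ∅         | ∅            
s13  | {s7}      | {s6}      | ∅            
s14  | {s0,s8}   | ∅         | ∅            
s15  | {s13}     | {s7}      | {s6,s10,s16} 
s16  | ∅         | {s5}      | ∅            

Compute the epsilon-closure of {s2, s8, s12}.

{s0, s2, s8, s9, s12, s14}

Start with {s2, s8, s12}.
From s12 via epsilon: add s9.
From s9 via epsilon: add s14.
From s14 via epsilon: add s0.
No new states can be added; the closed set is {s0, s2, s8, s9, s12, s14}.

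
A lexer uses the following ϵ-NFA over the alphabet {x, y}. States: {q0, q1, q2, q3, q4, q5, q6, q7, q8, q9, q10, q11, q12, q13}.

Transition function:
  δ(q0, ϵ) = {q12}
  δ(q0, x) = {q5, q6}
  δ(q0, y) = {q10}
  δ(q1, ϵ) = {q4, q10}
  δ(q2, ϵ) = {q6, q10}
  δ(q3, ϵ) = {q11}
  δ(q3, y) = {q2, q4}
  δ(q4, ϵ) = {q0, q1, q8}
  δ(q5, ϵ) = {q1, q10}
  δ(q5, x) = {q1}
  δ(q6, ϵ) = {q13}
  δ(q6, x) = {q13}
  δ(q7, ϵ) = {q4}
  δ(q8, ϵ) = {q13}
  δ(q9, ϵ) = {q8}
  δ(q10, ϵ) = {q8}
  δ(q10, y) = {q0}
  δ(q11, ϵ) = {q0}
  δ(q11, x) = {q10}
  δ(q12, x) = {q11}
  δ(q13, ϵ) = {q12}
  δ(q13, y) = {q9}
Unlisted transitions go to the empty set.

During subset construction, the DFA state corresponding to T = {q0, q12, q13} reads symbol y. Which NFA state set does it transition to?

{q8, q9, q10, q12, q13}

q0 on y → {q10}.
q13 on y → {q9}.
No y-transition from q12.
Union after reading y: {q9, q10}.
Now take the ϵ-closure:
From q9 via ϵ: add q8.
From q8 via ϵ: add q13.
From q13 via ϵ: add q12.
No new states can be added; the closed set is {q8, q9, q10, q12, q13}.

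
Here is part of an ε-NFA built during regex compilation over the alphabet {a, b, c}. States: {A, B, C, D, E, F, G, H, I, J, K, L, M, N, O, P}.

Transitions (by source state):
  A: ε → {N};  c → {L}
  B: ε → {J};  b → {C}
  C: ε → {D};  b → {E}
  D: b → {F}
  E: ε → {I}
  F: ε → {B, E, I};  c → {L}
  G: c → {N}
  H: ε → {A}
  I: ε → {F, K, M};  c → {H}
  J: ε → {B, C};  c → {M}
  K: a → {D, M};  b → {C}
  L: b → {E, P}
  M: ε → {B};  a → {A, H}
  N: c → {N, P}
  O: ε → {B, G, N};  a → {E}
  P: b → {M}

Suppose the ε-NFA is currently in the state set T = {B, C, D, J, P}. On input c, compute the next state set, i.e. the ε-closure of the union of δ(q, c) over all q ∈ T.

J on c → {M}.
No c-transition from B, C, D, P.
Union after reading c: {M}.
Now take the ε-closure:
From M via ε: add B.
From B via ε: add J.
From J via ε: add C.
From C via ε: add D.
No new states can be added; the closed set is {B, C, D, J, M}.

{B, C, D, J, M}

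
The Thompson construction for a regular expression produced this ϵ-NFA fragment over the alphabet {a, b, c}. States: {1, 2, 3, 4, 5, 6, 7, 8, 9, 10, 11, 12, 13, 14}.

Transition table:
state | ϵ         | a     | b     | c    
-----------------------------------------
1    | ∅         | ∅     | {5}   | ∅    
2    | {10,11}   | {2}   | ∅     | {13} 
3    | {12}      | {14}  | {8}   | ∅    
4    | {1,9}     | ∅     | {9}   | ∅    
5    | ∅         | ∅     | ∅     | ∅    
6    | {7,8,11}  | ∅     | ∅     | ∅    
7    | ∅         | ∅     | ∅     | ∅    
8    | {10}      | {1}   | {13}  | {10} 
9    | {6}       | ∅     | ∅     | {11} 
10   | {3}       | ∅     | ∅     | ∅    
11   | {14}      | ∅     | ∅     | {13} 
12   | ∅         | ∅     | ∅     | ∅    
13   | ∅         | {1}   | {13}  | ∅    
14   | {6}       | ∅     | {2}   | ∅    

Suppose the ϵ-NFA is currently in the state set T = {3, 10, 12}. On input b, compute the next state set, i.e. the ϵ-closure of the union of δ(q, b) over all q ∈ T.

{3, 8, 10, 12}

3 on b → {8}.
No b-transition from 10, 12.
Union after reading b: {8}.
Now take the ϵ-closure:
From 8 via ϵ: add 10.
From 10 via ϵ: add 3.
From 3 via ϵ: add 12.
No new states can be added; the closed set is {3, 8, 10, 12}.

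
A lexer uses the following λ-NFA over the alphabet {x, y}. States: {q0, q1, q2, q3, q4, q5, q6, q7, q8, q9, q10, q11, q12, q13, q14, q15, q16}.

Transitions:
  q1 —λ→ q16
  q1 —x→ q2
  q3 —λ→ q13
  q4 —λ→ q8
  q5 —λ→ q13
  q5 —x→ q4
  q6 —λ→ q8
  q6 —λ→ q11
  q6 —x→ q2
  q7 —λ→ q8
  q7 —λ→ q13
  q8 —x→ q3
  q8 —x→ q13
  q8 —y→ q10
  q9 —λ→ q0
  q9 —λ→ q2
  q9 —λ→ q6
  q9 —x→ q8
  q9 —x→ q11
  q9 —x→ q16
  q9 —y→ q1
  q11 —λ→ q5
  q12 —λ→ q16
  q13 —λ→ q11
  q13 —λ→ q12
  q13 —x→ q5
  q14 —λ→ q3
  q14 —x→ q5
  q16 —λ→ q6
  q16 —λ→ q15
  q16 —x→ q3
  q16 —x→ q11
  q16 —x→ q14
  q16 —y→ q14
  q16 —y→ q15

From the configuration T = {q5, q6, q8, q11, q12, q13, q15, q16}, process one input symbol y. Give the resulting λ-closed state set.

{q3, q5, q6, q8, q10, q11, q12, q13, q14, q15, q16}

q8 on y → {q10}.
q16 on y → {q14, q15}.
No y-transition from q5, q6, q11, q12, q13, q15.
Union after reading y: {q10, q14, q15}.
Now take the λ-closure:
From q14 via λ: add q3.
From q3 via λ: add q13.
From q13 via λ: add q11, q12.
From q11 via λ: add q5.
From q12 via λ: add q16.
From q16 via λ: add q6.
From q6 via λ: add q8.
No new states can be added; the closed set is {q3, q5, q6, q8, q10, q11, q12, q13, q14, q15, q16}.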